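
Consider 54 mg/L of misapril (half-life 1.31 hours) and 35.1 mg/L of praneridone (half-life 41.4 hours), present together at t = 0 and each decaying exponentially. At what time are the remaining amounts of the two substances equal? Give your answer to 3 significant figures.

0.841 hours

Set 54·(1/2)^(t/1.31) = 35.1·(1/2)^(t/41.4).
Taking log₂: log₂(54/35.1) = t·(1/1.31 − 1/41.4).
log₂(1.5385) = 0.62149; 1/1.31 − 1/41.4 = 0.7392.
t = 0.62149 / 0.7392 ≈ 0.84075 hours.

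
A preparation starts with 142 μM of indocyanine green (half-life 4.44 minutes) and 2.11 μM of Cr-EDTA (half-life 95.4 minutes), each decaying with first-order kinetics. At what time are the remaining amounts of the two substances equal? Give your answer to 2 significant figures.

28 minutes

Set 142·(1/2)^(t/4.44) = 2.11·(1/2)^(t/95.4).
Taking log₂: log₂(142/2.11) = t·(1/4.44 − 1/95.4).
log₂(67.299) = 6.0725; 1/4.44 − 1/95.4 = 0.21474.
t = 6.0725 / 0.21474 ≈ 28.278 minutes.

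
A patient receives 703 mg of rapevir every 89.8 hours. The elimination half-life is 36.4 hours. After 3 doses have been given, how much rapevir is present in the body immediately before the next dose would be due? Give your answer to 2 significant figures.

The 3 doses were given 269.4, 179.6, 89.8 hours ago.
Total = 703·(1/2)^(269.4/36.4) + 703·(1/2)^(179.6/36.4) + 703·(1/2)^(89.8/36.4)
      = 4.1591 + 22.996 + 127.15 ≈ 154.3 mg.

150 mg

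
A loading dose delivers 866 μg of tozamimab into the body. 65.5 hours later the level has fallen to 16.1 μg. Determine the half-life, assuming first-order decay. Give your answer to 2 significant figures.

11 hours

A/A₀ = 16.1/866 ≈ 0.018591.
n = log₂(53.789) ≈ 5.7492 half-lives elapsed in 65.5 hours.
t½ = 65.5/5.7492 ≈ 11.393 hours.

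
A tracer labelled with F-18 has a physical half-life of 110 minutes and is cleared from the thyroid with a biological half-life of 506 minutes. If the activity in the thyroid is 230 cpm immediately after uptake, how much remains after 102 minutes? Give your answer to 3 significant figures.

105 cpm

1/t_eff = 1/t_phys + 1/t_biol = 1/110 + 1/506 = 0.011067 per minute.
t_eff = 110 × 506 / (110 + 506) ≈ 90.357 minutes.
Remaining = 230 × (1/2)^(102/90.357) = 230 × (1/2)^1.1289 ≈ 105.17 cpm.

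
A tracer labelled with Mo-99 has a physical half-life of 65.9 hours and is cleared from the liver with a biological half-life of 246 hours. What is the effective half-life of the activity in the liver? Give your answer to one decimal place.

52.0 hours

1/t_eff = 1/t_phys + 1/t_biol = 1/65.9 + 1/246 = 0.01924 per hour.
t_eff = 65.9 × 246 / (65.9 + 246) ≈ 51.976 hours.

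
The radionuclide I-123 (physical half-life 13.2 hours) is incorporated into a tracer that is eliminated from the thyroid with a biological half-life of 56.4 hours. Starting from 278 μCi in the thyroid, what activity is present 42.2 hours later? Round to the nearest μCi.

18 μCi

1/t_eff = 1/t_phys + 1/t_biol = 1/13.2 + 1/56.4 = 0.093488 per hour.
t_eff = 13.2 × 56.4 / (13.2 + 56.4) ≈ 10.697 hours.
Remaining = 278 × (1/2)^(42.2/10.697) = 278 × (1/2)^3.9452 ≈ 18.048 μCi.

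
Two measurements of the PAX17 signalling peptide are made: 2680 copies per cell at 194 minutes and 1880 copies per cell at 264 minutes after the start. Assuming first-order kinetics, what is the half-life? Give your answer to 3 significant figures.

Over Δt = 264 − 194 = 70 minutes, the level fell by a factor of 2680/1880 ≈ 1.4255.
n = log₂(1.4255) ≈ 0.5115 half-lives, so t½ = 70/0.5115 ≈ 136.85 minutes.

137 minutes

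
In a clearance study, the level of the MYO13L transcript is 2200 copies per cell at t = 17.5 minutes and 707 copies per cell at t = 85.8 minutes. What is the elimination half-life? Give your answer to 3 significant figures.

41.7 minutes

Over Δt = 85.8 − 17.5 = 68.3 minutes, the level fell by a factor of 2200/707 ≈ 3.1117.
n = log₂(3.1117) ≈ 1.6377 half-lives, so t½ = 68.3/1.6377 ≈ 41.704 minutes.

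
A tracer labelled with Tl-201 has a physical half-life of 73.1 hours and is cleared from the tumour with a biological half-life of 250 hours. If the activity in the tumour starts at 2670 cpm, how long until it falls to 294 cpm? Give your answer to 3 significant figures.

180 hours

1/t_eff = 1/t_phys + 1/t_biol = 1/73.1 + 1/250 = 0.01768 per hour.
t_eff = 73.1 × 250 / (73.1 + 250) ≈ 56.561 hours.
n = log₂(2670/294) ≈ 3.183; t = 3.183 × 56.561 ≈ 180.03 hours.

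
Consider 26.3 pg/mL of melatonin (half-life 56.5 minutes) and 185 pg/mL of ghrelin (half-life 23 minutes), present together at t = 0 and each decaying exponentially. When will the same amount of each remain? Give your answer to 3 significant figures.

Set 26.3·(1/2)^(t/56.5) = 185·(1/2)^(t/23).
Taking log₂: log₂(26.3/185) = t·(1/56.5 − 1/23).
log₂(0.14216) = -2.8144; 1/56.5 − 1/23 = -0.025779.
t = -2.8144 / -0.025779 ≈ 109.17 minutes.

109 minutes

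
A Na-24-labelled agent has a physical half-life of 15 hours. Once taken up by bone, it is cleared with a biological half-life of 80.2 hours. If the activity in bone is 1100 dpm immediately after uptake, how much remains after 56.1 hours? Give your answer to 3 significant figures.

50.7 dpm

1/t_eff = 1/t_phys + 1/t_biol = 1/15 + 1/80.2 = 0.079135 per hour.
t_eff = 15 × 80.2 / (15 + 80.2) ≈ 12.637 hours.
Remaining = 1100 × (1/2)^(56.1/12.637) = 1100 × (1/2)^4.4395 ≈ 50.696 dpm.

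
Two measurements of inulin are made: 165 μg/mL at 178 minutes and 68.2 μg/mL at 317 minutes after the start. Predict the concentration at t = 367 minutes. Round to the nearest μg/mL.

50 μg/mL

Over Δt = 317 − 178 = 139 minutes, the level fell by a factor of 165/68.2 ≈ 2.4194.
n = log₂(2.4194) ≈ 1.2746 half-lives, so t½ = 139/1.2746 ≈ 109.05 minutes.
From t = 317 to t = 367: 68.2 × (1/2)^((367−317)/109.05) ≈ 49.632 μg/mL.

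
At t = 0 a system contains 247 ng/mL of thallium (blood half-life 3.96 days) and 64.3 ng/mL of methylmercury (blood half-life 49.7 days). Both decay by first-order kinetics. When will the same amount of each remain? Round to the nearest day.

8 days

Set 247·(1/2)^(t/3.96) = 64.3·(1/2)^(t/49.7).
Taking log₂: log₂(247/64.3) = t·(1/3.96 − 1/49.7).
log₂(3.8414) = 1.9416; 1/3.96 − 1/49.7 = 0.2324.
t = 1.9416 / 0.2324 ≈ 8.3545 days.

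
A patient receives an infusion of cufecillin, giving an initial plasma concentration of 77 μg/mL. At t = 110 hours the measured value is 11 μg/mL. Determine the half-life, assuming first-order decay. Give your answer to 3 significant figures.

A/A₀ = 11/77 ≈ 0.14286.
n = log₂(7) ≈ 2.8074 half-lives elapsed in 110 hours.
t½ = 110/2.8074 ≈ 39.183 hours.

39.2 hours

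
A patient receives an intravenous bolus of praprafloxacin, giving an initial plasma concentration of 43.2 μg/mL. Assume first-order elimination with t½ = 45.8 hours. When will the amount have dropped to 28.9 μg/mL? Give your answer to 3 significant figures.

Fraction remaining = 28.9/43.2 ≈ 0.66898.
n = log₂(43.2/28.9) = ln(1.4948)/ln 2 ≈ 0.57996 half-lives.
t = n × t½ = 0.57996 × 45.8 ≈ 26.562 hours.

26.6 hours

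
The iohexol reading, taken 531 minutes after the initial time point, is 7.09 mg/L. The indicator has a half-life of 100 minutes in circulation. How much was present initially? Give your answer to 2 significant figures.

280 mg/L

Number of half-lives elapsed: n = 531/100 ≈ 5.31.
A₀ = A × 2^n = 7.09 × 2^5.31 = 7.09 × 39.671 ≈ 281.26 mg/L.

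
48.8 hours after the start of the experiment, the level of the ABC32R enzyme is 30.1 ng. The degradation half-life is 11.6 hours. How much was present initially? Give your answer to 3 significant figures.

Number of half-lives elapsed: n = 48.8/11.6 ≈ 4.2069.
A₀ = A × 2^n = 30.1 × 2^4.2069 = 30.1 × 18.467 ≈ 555.86 ng.

556 ng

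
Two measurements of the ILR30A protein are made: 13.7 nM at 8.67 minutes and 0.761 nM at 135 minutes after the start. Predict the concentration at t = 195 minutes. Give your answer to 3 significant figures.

Over Δt = 135 − 8.67 = 126.33 minutes, the level fell by a factor of 13.7/0.761 ≈ 18.003.
n = log₂(18.003) ≈ 4.1701 half-lives, so t½ = 126.33/4.1701 ≈ 30.294 minutes.
From t = 135 to t = 195: 0.761 × (1/2)^((195−135)/30.294) ≈ 0.19283 nM.

0.193 nM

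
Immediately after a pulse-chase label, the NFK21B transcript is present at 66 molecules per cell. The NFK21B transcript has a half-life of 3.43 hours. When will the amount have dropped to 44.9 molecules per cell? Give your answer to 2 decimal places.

1.91 hours

Fraction remaining = 44.9/66 ≈ 0.6803.
n = log₂(66/44.9) = ln(1.4699)/ln 2 ≈ 0.55575 half-lives.
t = n × t½ = 0.55575 × 3.43 ≈ 1.9062 hours.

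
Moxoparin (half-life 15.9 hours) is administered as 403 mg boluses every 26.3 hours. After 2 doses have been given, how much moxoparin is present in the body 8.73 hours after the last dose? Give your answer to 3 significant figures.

363 mg

The 2 doses were given 35.03, 8.73 hours ago.
Total = 403·(1/2)^(35.03/15.9) + 403·(1/2)^(8.73/15.9)
      = 87.517 + 275.44 ≈ 362.95 mg.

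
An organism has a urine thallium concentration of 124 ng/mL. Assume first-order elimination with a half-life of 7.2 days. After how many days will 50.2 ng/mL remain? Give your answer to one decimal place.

9.4 days

Fraction remaining = 50.2/124 ≈ 0.40484.
n = log₂(124/50.2) = ln(2.4701)/ln 2 ≈ 1.3046 half-lives.
t = n × t½ = 1.3046 × 7.2 ≈ 9.393 days.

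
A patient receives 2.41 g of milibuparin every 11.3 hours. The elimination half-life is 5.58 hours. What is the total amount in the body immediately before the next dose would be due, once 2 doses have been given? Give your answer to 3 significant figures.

0.738 g

The 2 doses were given 22.6, 11.3 hours ago.
Total = 2.41·(1/2)^(22.6/5.58) + 2.41·(1/2)^(11.3/5.58)
      = 0.14548 + 0.59211 ≈ 0.73759 g.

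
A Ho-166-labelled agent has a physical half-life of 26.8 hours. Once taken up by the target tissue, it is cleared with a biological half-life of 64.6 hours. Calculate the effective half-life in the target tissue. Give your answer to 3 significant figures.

1/t_eff = 1/t_phys + 1/t_biol = 1/26.8 + 1/64.6 = 0.052793 per hour.
t_eff = 26.8 × 64.6 / (26.8 + 64.6) ≈ 18.942 hours.

18.9 hours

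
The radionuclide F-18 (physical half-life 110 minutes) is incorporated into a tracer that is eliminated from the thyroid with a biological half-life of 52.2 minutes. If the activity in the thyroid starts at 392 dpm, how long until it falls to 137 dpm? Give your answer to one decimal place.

53.7 minutes

1/t_eff = 1/t_phys + 1/t_biol = 1/110 + 1/52.2 = 0.028248 per minute.
t_eff = 110 × 52.2 / (110 + 52.2) ≈ 35.401 minutes.
n = log₂(392/137) ≈ 1.5167; t = 1.5167 × 35.401 ≈ 53.692 minutes.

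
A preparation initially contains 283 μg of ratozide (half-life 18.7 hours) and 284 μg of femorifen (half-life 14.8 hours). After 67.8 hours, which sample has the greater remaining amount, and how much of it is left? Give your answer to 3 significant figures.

ratozide, 22.9 μg

ratozide: 283 × (1/2)^3.6257 ≈ 22.927 μg.
femorifen: 284 × (1/2)^4.5811 ≈ 11.865 μg.
Ratozide has more remaining, at ≈ 22.927 μg.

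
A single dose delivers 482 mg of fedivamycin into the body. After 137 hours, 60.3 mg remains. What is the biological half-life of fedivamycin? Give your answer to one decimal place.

A/A₀ = 60.3/482 ≈ 0.1251.
n = log₂(7.9934) ≈ 2.9988 half-lives elapsed in 137 hours.
t½ = 137/2.9988 ≈ 45.685 hours.

45.7 hours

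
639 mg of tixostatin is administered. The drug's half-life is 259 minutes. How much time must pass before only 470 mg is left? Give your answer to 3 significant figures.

Fraction remaining = 470/639 ≈ 0.73552.
n = log₂(639/470) = ln(1.3596)/ln 2 ≈ 0.44316 half-lives.
t = n × t½ = 0.44316 × 259 ≈ 114.78 minutes.

115 minutes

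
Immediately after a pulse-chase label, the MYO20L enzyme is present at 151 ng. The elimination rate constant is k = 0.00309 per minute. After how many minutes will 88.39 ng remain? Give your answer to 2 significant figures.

t½ = ln 2 / k = 0.69315 / 0.00309 ≈ 224.32 minutes.
Fraction remaining = 88.39/151 ≈ 0.58536.
n = log₂(151/88.39) = ln(1.7083)/ln 2 ≈ 0.77259 half-lives.
t = n × t½ = 0.77259 × 224.32 ≈ 173.31 minutes.

170 minutes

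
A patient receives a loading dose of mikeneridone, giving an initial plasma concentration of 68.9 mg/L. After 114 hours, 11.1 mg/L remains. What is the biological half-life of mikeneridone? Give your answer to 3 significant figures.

A/A₀ = 11.1/68.9 ≈ 0.1611.
n = log₂(6.2072) ≈ 2.6339 half-lives elapsed in 114 hours.
t½ = 114/2.6339 ≈ 43.281 hours.

43.3 hours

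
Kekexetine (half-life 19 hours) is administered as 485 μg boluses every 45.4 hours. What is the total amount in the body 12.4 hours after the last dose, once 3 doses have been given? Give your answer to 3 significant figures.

The 3 doses were given 103.2, 57.8, 12.4 hours ago.
Total = 485·(1/2)^(103.2/19) + 485·(1/2)^(57.8/19) + 485·(1/2)^(12.4/19)
      = 11.238 + 58.881 + 308.52 ≈ 378.64 μg.

379 μg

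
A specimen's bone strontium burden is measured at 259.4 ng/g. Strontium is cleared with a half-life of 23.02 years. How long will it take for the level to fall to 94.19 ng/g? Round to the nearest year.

34 years

Fraction remaining = 94.19/259.4 ≈ 0.36311.
n = log₂(259.4/94.19) = ln(2.754)/ln 2 ≈ 1.4615 half-lives.
t = n × t½ = 1.4615 × 23.02 ≈ 33.644 years.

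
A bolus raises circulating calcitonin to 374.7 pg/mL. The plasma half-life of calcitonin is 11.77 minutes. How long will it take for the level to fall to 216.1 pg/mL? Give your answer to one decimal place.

9.3 minutes

Fraction remaining = 216.1/374.7 ≈ 0.57673.
n = log₂(374.7/216.1) = ln(1.7339)/ln 2 ≈ 0.79404 half-lives.
t = n × t½ = 0.79404 × 11.77 ≈ 9.3458 minutes.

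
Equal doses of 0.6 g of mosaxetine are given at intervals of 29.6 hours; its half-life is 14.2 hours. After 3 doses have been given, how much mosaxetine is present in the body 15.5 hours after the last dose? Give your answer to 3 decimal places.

The 3 doses were given 74.7, 45.1, 15.5 hours ago.
Total = 0.6·(1/2)^(74.7/14.2) + 0.6·(1/2)^(45.1/14.2) + 0.6·(1/2)^(15.5/14.2)
      = 0.015652 + 0.066384 + 0.28155 ≈ 0.36359 g.

0.364 g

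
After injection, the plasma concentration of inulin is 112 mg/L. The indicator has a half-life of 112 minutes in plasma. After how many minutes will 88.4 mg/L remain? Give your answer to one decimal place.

Fraction remaining = 88.4/112 ≈ 0.78929.
n = log₂(112/88.4) = ln(1.267)/ln 2 ≈ 0.34138 half-lives.
t = n × t½ = 0.34138 × 112 ≈ 38.235 minutes.

38.2 minutes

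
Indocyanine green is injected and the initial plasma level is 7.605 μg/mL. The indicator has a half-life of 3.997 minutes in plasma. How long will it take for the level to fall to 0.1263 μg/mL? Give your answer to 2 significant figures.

Fraction remaining = 0.1263/7.605 ≈ 0.016607.
n = log₂(7.605/0.1263) = ln(60.214)/ln 2 ≈ 5.912 half-lives.
t = n × t½ = 5.912 × 3.997 ≈ 23.63 minutes.

24 minutes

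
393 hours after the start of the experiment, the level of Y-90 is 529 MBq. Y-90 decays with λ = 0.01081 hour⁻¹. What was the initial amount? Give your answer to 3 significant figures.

37000 MBq

t½ = ln 2 / λ = 0.69315 / 0.01081 ≈ 64.121 hours.
Number of half-lives elapsed: n = 393/64.121 ≈ 6.129.
A₀ = A × 2^n = 529 × 2^6.129 = 529 × 69.988 ≈ 37024 MBq.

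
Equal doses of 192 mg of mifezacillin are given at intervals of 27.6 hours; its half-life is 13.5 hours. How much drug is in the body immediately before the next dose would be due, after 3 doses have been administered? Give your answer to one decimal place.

60.6 mg

The 3 doses were given 82.8, 55.2, 27.6 hours ago.
Total = 192·(1/2)^(82.8/13.5) + 192·(1/2)^(55.2/13.5) + 192·(1/2)^(27.6/13.5)
      = 2.7352 + 11.283 + 46.544 ≈ 60.562 mg.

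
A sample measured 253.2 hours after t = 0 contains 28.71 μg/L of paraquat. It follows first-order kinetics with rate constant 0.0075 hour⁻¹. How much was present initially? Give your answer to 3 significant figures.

192 μg/L

t½ = ln 2 / k = 0.69315 / 0.0075 ≈ 92.42 hours.
Number of half-lives elapsed: n = 253.2/92.42 ≈ 2.7397.
A₀ = A × 2^n = 28.71 × 2^2.7397 = 28.71 × 6.6792 ≈ 191.76 μg/L.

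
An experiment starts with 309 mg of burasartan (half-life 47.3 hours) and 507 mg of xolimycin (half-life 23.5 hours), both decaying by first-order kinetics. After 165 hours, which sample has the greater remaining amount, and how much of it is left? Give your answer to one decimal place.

burasartan, 27.5 mg

burasartan: 309 × (1/2)^3.4884 ≈ 27.533 mg.
xolimycin: 507 × (1/2)^7.0213 ≈ 3.903 mg.
Burasartan has more remaining, at ≈ 27.533 mg.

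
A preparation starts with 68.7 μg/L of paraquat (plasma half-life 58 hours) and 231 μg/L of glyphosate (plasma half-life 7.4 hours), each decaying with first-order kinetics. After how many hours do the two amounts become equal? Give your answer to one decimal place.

Set 68.7·(1/2)^(t/58) = 231·(1/2)^(t/7.4).
Taking log₂: log₂(68.7/231) = t·(1/58 − 1/7.4).
log₂(0.2974) = -1.7495; 1/58 − 1/7.4 = -0.11789.
t = -1.7495 / -0.11789 ≈ 14.84 hours.

14.8 hours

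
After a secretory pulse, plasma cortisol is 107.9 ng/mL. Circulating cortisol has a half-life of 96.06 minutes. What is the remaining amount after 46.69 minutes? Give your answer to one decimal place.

Number of half-lives: n = 46.69/96.06 ≈ 0.48605.
Remaining = 107.9 × (1/2)^0.48605 = 107.9 × 0.71398 ≈ 77.038 ng/mL.

77.0 ng/mL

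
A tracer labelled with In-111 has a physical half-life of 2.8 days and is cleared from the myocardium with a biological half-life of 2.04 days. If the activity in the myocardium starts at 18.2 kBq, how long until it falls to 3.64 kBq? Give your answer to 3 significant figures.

1/t_eff = 1/t_phys + 1/t_biol = 1/2.8 + 1/2.04 = 0.84734 per day.
t_eff = 2.8 × 2.04 / (2.8 + 2.04) ≈ 1.1802 days.
n = log₂(18.2/3.64) ≈ 2.3219; t = 2.3219 × 1.1802 ≈ 2.7403 days.

2.74 days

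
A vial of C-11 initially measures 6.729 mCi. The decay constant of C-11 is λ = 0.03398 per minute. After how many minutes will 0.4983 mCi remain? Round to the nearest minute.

t½ = ln 2 / λ = 0.69315 / 0.03398 ≈ 20.399 minutes.
Fraction remaining = 0.4983/6.729 ≈ 0.074053.
n = log₂(6.729/0.4983) = ln(13.504)/ln 2 ≈ 3.7553 half-lives.
t = n × t½ = 3.7553 × 20.399 ≈ 76.603 minutes.

77 minutes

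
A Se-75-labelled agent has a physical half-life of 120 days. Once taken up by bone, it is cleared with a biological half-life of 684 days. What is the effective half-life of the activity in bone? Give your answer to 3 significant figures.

102 days

1/t_eff = 1/t_phys + 1/t_biol = 1/120 + 1/684 = 0.0097953 per day.
t_eff = 120 × 684 / (120 + 684) ≈ 102.09 days.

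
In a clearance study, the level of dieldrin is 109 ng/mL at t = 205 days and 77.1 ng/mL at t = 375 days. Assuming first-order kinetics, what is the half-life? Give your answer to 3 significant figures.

340 days

Over Δt = 375 − 205 = 170 days, the level fell by a factor of 109/77.1 ≈ 1.4137.
n = log₂(1.4137) ≈ 0.49953 half-lives, so t½ = 170/0.49953 ≈ 340.32 days.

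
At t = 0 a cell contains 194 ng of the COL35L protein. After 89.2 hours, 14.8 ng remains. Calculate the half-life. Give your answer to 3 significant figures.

24.0 hours

A/A₀ = 14.8/194 ≈ 0.076289.
n = log₂(13.108) ≈ 3.7124 half-lives elapsed in 89.2 hours.
t½ = 89.2/3.7124 ≈ 24.028 hours.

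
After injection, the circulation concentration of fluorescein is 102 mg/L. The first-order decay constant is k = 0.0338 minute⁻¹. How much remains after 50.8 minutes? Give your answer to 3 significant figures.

t½ = ln 2 / k = 0.69315 / 0.0338 ≈ 20.507 minutes.
Number of half-lives: n = 50.8/20.507 ≈ 2.4772.
Remaining = 102 × (1/2)^2.4772 = 102 × 0.1796 ≈ 18.319 mg/L.

18.3 mg/L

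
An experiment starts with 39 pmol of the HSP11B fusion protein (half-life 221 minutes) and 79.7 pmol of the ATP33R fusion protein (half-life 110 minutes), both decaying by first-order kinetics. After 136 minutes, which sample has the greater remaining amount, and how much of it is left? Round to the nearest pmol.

ATP33R fusion protein, 34 pmol

HSP11B fusion protein: 39 × (1/2)^0.61538 ≈ 25.457 pmol.
ATP33R fusion protein: 79.7 × (1/2)^1.2364 ≈ 33.828 pmol.
ATP33R fusion protein has more remaining, at ≈ 33.828 pmol.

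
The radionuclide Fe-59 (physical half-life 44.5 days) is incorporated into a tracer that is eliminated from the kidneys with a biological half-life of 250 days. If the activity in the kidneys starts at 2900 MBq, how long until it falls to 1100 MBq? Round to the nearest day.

1/t_eff = 1/t_phys + 1/t_biol = 1/44.5 + 1/250 = 0.026472 per day.
t_eff = 44.5 × 250 / (44.5 + 250) ≈ 37.776 days.
n = log₂(2900/1100) ≈ 1.3985; t = 1.3985 × 37.776 ≈ 52.831 days.

53 days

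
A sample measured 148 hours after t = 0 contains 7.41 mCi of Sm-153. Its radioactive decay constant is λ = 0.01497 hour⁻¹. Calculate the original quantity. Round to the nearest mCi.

t½ = ln 2 / λ = 0.69315 / 0.01497 ≈ 46.302 hours.
Number of half-lives elapsed: n = 148/46.302 ≈ 3.1964.
A₀ = A × 2^n = 7.41 × 2^3.1964 = 7.41 × 9.1665 ≈ 67.924 mCi.

68 mCi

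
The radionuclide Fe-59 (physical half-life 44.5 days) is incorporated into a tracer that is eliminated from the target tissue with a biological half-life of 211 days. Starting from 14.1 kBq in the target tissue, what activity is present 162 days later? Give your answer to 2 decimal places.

1/t_eff = 1/t_phys + 1/t_biol = 1/44.5 + 1/211 = 0.027211 per day.
t_eff = 44.5 × 211 / (44.5 + 211) ≈ 36.75 days.
Remaining = 14.1 × (1/2)^(162/36.75) = 14.1 × (1/2)^4.4082 ≈ 0.66407 kBq.

0.66 kBq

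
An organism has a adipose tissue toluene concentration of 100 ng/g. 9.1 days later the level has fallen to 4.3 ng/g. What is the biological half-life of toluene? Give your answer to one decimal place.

A/A₀ = 4.3/100 ≈ 0.043.
n = log₂(23.256) ≈ 4.5395 half-lives elapsed in 9.1 days.
t½ = 9.1/4.5395 ≈ 2.0046 days.

2.0 days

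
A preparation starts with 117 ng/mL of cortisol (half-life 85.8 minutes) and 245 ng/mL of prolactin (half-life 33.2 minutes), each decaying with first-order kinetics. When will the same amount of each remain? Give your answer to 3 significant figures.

Set 117·(1/2)^(t/85.8) = 245·(1/2)^(t/33.2).
Taking log₂: log₂(117/245) = t·(1/85.8 − 1/33.2).
log₂(0.47755) = -1.0663; 1/85.8 − 1/33.2 = -0.018465.
t = -1.0663 / -0.018465 ≈ 57.744 minutes.

57.7 minutes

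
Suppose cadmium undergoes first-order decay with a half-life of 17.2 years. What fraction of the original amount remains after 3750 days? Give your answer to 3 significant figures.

0.661

3750 days = 10.274 years.
n = 10.274/17.2 ≈ 0.59732 half-lives.
Fraction remaining = (1/2)^0.59732 ≈ 0.66098.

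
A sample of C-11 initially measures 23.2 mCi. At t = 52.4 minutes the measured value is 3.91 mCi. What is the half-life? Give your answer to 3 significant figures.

A/A₀ = 3.91/23.2 ≈ 0.16853.
n = log₂(5.9335) ≈ 2.5689 half-lives elapsed in 52.4 minutes.
t½ = 52.4/2.5689 ≈ 20.398 minutes.

20.4 minutes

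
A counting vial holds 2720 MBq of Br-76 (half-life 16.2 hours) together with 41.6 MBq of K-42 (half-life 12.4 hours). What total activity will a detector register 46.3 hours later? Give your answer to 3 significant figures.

Br-76: 2720 × (1/2)^(46.3/16.2) = 2720 × (1/2)^2.858 ≈ 375.16 MBq.
K-42: 41.6 × (1/2)^(46.3/12.4) = 41.6 × (1/2)^3.7339 ≈ 3.1267 MBq.
Total = 375.16 + 3.1267 ≈ 378.29 MBq.

378 MBq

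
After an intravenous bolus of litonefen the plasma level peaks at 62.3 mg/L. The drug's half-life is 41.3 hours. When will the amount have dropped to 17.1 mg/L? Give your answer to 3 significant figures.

77.0 hours

Fraction remaining = 17.1/62.3 ≈ 0.27448.
n = log₂(62.3/17.1) = ln(3.6433)/ln 2 ≈ 1.8652 half-lives.
t = n × t½ = 1.8652 × 41.3 ≈ 77.034 hours.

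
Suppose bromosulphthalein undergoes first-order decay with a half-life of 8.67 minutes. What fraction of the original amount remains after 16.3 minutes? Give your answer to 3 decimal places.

0.272

n = 16.3/8.67 ≈ 1.88 half-lives.
Fraction remaining = (1/2)^1.88 ≈ 0.27168.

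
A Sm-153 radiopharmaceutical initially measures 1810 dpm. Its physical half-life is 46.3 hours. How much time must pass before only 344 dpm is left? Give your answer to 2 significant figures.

Fraction remaining = 344/1810 ≈ 0.19006.
n = log₂(1810/344) = ln(5.2616)/ln 2 ≈ 2.3955 half-lives.
t = n × t½ = 2.3955 × 46.3 ≈ 110.91 hours.

110 hours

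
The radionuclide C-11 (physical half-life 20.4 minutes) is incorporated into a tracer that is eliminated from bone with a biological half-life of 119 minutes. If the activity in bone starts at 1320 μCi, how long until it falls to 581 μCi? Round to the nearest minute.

1/t_eff = 1/t_phys + 1/t_biol = 1/20.4 + 1/119 = 0.057423 per minute.
t_eff = 20.4 × 119 / (20.4 + 119) ≈ 17.415 minutes.
n = log₂(1320/581) ≈ 1.1839; t = 1.1839 × 17.415 ≈ 20.618 minutes.

21 minutes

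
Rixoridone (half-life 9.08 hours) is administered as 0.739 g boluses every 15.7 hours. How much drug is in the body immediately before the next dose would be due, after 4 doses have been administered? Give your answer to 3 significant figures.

0.317 g

The 4 doses were given 62.8, 47.1, 31.4, 15.7 hours ago.
Total = 0.739·(1/2)^(62.8/9.08) + 0.739·(1/2)^(47.1/9.08) + 0.739·(1/2)^(31.4/9.08) + 0.739·(1/2)^(15.7/9.08)
      = 0.0061183 + 0.020283 + 0.067242 + 0.22292 ≈ 0.31656 g.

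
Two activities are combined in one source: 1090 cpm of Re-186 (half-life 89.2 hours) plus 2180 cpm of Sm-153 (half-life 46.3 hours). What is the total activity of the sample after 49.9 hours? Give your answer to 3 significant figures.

Re-186: 1090 × (1/2)^(49.9/89.2) = 1090 × (1/2)^0.55942 ≈ 739.65 cpm.
Sm-153: 2180 × (1/2)^(49.9/46.3) = 2180 × (1/2)^1.0778 ≈ 1032.8 cpm.
Total = 739.65 + 1032.8 ≈ 1772.5 cpm.

1770 cpm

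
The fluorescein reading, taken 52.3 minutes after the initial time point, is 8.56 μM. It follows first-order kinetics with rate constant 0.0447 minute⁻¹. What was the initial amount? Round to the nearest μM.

89 μM

t½ = ln 2 / λ = 0.69315 / 0.0447 ≈ 15.507 minutes.
Number of half-lives elapsed: n = 52.3/15.507 ≈ 3.3727.
A₀ = A × 2^n = 8.56 × 2^3.3727 = 8.56 × 10.359 ≈ 88.669 μM.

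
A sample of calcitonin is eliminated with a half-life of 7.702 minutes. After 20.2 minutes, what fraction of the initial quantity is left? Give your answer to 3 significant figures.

n = 20.2/7.702 ≈ 2.6227 half-lives.
Fraction remaining = (1/2)^2.6227 ≈ 0.16236.

0.162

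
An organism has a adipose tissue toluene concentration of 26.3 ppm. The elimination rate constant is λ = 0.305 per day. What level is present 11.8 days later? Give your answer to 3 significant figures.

0.719 ppm

t½ = ln 2 / λ = 0.69315 / 0.305 ≈ 2.2726 days.
Number of half-lives: n = 11.8/2.2726 ≈ 5.1923.
Remaining = 26.3 × (1/2)^5.1923 = 26.3 × 0.027351 ≈ 0.71933 ppm.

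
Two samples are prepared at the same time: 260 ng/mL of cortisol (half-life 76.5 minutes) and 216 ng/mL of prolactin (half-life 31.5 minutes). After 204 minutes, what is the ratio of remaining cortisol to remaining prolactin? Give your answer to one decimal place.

cortisol: 260 × (1/2)^(204/76.5) = 260 × (1/2)^2.6667 ≈ 40.947 ng/mL.
prolactin: 216 × (1/2)^(204/31.5) = 216 × (1/2)^6.4762 ≈ 2.4262 ng/mL.
Ratio ≈ 40.947 / 2.4262 ≈ 16.877.

16.9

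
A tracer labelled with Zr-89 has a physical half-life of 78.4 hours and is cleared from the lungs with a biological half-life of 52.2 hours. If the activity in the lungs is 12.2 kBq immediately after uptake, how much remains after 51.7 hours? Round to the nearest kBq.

1/t_eff = 1/t_phys + 1/t_biol = 1/78.4 + 1/52.2 = 0.031912 per hour.
t_eff = 78.4 × 52.2 / (78.4 + 52.2) ≈ 31.336 hours.
Remaining = 12.2 × (1/2)^(51.7/31.336) = 12.2 × (1/2)^1.6499 ≈ 3.8878 kBq.

4 kBq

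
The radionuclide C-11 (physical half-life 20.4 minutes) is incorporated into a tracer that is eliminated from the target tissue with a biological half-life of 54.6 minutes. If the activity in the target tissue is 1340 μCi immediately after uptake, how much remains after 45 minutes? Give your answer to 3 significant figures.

1/t_eff = 1/t_phys + 1/t_biol = 1/20.4 + 1/54.6 = 0.067335 per minute.
t_eff = 20.4 × 54.6 / (20.4 + 54.6) ≈ 14.851 minutes.
Remaining = 1340 × (1/2)^(45/14.851) = 1340 × (1/2)^3.0301 ≈ 164.05 μCi.

164 μCi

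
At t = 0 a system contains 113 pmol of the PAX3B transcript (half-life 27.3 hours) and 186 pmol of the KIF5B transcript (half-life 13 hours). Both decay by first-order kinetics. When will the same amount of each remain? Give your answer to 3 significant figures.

17.8 hours

Set 113·(1/2)^(t/27.3) = 186·(1/2)^(t/13).
Taking log₂: log₂(113/186) = t·(1/27.3 − 1/13).
log₂(0.60753) = -0.71898; 1/27.3 − 1/13 = -0.040293.
t = -0.71898 / -0.040293 ≈ 17.844 hours.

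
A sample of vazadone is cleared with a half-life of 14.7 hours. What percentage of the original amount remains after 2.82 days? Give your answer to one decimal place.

2.82 days = 67.68 hours.
n = 67.68/14.7 ≈ 4.6041 half-lives.
Fraction remaining = (1/2)^4.6041 ≈ 0.041118, i.e. 4.1118%.

4.1%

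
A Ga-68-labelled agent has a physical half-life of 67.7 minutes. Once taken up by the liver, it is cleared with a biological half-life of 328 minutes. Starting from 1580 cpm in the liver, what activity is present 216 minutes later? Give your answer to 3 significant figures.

1/t_eff = 1/t_phys + 1/t_biol = 1/67.7 + 1/328 = 0.01782 per minute.
t_eff = 67.7 × 328 / (67.7 + 328) ≈ 56.117 minutes.
Remaining = 1580 × (1/2)^(216/56.117) = 1580 × (1/2)^3.8491 ≈ 109.64 cpm.

110 cpm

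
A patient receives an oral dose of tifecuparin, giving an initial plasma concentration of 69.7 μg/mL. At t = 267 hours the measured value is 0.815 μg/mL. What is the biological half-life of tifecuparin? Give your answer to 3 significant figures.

41.6 hours

A/A₀ = 0.815/69.7 ≈ 0.011693.
n = log₂(85.521) ≈ 6.4182 half-lives elapsed in 267 hours.
t½ = 267/6.4182 ≈ 41.6 hours.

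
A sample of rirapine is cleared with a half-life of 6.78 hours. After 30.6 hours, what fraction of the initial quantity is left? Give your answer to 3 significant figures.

n = 30.6/6.78 ≈ 4.5133 half-lives.
Fraction remaining = (1/2)^4.5133 ≈ 0.043789.

0.0438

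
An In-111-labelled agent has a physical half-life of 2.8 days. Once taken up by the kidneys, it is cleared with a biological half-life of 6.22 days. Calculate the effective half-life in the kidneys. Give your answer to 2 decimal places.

1/t_eff = 1/t_phys + 1/t_biol = 1/2.8 + 1/6.22 = 0.51791 per day.
t_eff = 2.8 × 6.22 / (2.8 + 6.22) ≈ 1.9308 days.

1.93 days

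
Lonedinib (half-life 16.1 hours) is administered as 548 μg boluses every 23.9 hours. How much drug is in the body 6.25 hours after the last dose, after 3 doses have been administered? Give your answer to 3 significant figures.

The 3 doses were given 54.05, 30.15, 6.25 hours ago.
Total = 548·(1/2)^(54.05/16.1) + 548·(1/2)^(30.15/16.1) + 548·(1/2)^(6.25/16.1)
      = 53.479 + 149.64 + 418.72 ≈ 621.84 μg.

622 μg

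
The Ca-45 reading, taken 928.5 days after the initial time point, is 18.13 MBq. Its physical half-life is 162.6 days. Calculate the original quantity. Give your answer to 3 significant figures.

949 MBq

Number of half-lives elapsed: n = 928.5/162.6 ≈ 5.7103.
A₀ = A × 2^n = 18.13 × 2^5.7103 = 18.13 × 52.358 ≈ 949.25 MBq.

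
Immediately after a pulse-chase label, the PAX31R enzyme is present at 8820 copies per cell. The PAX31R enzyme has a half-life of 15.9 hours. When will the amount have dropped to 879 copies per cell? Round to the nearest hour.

53 hours

Fraction remaining = 879/8820 ≈ 0.09966.
n = log₂(8820/879) = ln(10.034)/ln 2 ≈ 3.3268 half-lives.
t = n × t½ = 3.3268 × 15.9 ≈ 52.897 hours.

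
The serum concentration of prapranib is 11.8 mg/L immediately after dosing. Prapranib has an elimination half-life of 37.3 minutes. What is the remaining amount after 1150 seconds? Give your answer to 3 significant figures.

Convert the elapsed time: 1150 seconds = 19.1667 minutes.
Number of half-lives: n = 19.1667/37.3 ≈ 0.51385.
Remaining = 11.8 × (1/2)^0.51385 = 11.8 × 0.70035 ≈ 8.2641 mg/L.

8.26 mg/L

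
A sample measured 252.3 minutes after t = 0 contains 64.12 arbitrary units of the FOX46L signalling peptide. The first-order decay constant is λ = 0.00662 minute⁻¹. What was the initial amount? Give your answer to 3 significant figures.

341 arbitrary units

t½ = ln 2 / λ = 0.69315 / 0.00662 ≈ 104.71 minutes.
Number of half-lives elapsed: n = 252.3/104.71 ≈ 2.4096.
A₀ = A × 2^n = 64.12 × 2^2.4096 = 64.12 × 5.3134 ≈ 340.69 arbitrary units.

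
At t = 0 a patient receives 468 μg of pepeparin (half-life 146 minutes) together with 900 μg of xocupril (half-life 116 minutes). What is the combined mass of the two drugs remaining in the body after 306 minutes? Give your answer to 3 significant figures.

254 μg

pepeparin: 468 × (1/2)^(306/146) = 468 × (1/2)^2.0959 ≈ 109.48 μg.
xocupril: 900 × (1/2)^(306/116) = 900 × (1/2)^2.6379 ≈ 144.59 μg.
Total = 109.48 + 144.59 ≈ 254.07 μg.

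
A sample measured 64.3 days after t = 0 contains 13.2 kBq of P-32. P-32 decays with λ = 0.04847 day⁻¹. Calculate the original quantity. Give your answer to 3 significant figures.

t½ = ln 2 / λ = 0.69315 / 0.04847 ≈ 14.301 days.
Number of half-lives elapsed: n = 64.3/14.301 ≈ 4.4963.
A₀ = A × 2^n = 13.2 × 2^4.4963 = 13.2 × 22.57 ≈ 297.92 kBq.

298 kBq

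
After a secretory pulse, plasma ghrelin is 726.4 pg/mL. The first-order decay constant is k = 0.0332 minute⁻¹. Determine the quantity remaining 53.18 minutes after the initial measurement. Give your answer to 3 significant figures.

124 pg/mL

t½ = ln 2 / k = 0.69315 / 0.0332 ≈ 20.878 minutes.
Number of half-lives: n = 53.18/20.878 ≈ 2.5472.
Remaining = 726.4 × (1/2)^2.5472 = 726.4 × 0.17109 ≈ 124.28 pg/mL.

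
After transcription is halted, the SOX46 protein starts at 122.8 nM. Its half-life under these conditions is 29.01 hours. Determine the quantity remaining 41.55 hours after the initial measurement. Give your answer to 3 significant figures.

Number of half-lives: n = 41.55/29.01 ≈ 1.4323.
Remaining = 122.8 × (1/2)^1.4323 = 122.8 × 0.37055 ≈ 45.503 nM.

45.5 nM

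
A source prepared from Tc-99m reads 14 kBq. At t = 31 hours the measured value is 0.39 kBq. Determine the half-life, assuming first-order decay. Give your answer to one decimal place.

A/A₀ = 0.39/14 ≈ 0.027857.
n = log₂(35.897) ≈ 5.1658 half-lives elapsed in 31 hours.
t½ = 31/5.1658 ≈ 6.001 hours.

6.0 hours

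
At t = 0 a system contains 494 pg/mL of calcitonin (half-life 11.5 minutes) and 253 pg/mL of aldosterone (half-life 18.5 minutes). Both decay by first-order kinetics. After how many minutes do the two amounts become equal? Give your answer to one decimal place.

Set 494·(1/2)^(t/11.5) = 253·(1/2)^(t/18.5).
Taking log₂: log₂(494/253) = t·(1/11.5 − 1/18.5).
log₂(1.9526) = 0.96537; 1/11.5 − 1/18.5 = 0.032902.
t = 0.96537 / 0.032902 ≈ 29.34 minutes.

29.3 minutes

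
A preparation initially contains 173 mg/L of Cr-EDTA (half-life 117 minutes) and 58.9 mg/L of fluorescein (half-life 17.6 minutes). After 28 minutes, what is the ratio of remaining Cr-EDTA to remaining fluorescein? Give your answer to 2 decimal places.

7.50

Cr-EDTA: 173 × (1/2)^(28/117) = 173 × (1/2)^0.23932 ≈ 146.56 mg/L.
fluorescein: 58.9 × (1/2)^(28/17.6) = 58.9 × (1/2)^1.5909 ≈ 19.553 mg/L.
Ratio ≈ 146.56 / 19.553 ≈ 7.4955.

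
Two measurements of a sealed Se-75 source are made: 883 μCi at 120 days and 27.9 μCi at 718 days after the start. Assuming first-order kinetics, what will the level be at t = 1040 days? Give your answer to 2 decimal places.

Over Δt = 718 − 120 = 598 days, the level fell by a factor of 883/27.9 ≈ 31.649.
n = log₂(31.649) ≈ 4.9841 half-lives, so t½ = 598/4.9841 ≈ 119.98 days.
From t = 718 to t = 1040: 27.9 × (1/2)^((1040−718)/119.98) ≈ 4.3423 μCi.

4.34 μCi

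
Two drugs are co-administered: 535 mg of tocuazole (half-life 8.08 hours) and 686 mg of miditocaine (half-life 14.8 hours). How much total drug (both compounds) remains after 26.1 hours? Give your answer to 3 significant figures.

259 mg

tocuazole: 535 × (1/2)^(26.1/8.08) = 535 × (1/2)^3.2302 ≈ 57.012 mg.
miditocaine: 686 × (1/2)^(26.1/14.8) = 686 × (1/2)^1.7635 ≈ 202.05 mg.
Total = 57.012 + 202.05 ≈ 259.06 mg.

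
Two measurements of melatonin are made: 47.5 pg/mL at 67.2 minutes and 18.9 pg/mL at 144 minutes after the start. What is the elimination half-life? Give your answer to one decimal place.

Over Δt = 144 − 67.2 = 76.8 minutes, the level fell by a factor of 47.5/18.9 ≈ 2.5132.
n = log₂(2.5132) ≈ 1.3295 half-lives, so t½ = 76.8/1.3295 ≈ 57.764 minutes.

57.8 minutes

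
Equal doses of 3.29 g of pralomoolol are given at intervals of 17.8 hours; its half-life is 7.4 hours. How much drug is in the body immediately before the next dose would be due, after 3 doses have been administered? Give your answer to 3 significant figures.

0.760 g

The 3 doses were given 53.4, 35.6, 17.8 hours ago.
Total = 3.29·(1/2)^(53.4/7.4) + 3.29·(1/2)^(35.6/7.4) + 3.29·(1/2)^(17.8/7.4)
      = 0.022126 + 0.11722 + 0.62101 ≈ 0.76035 g.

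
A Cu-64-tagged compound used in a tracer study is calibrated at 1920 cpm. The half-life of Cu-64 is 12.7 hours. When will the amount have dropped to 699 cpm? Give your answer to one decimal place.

Fraction remaining = 699/1920 ≈ 0.36406.
n = log₂(1920/699) = ln(2.7468)/ln 2 ≈ 1.4577 half-lives.
t = n × t½ = 1.4577 × 12.7 ≈ 18.513 hours.

18.5 hours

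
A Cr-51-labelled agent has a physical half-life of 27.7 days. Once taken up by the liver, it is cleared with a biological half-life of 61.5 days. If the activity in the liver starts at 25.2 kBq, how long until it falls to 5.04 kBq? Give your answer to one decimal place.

44.3 days

1/t_eff = 1/t_phys + 1/t_biol = 1/27.7 + 1/61.5 = 0.052361 per day.
t_eff = 27.7 × 61.5 / (27.7 + 61.5) ≈ 19.098 days.
n = log₂(25.2/5.04) ≈ 2.3219; t = 2.3219 × 19.098 ≈ 44.344 days.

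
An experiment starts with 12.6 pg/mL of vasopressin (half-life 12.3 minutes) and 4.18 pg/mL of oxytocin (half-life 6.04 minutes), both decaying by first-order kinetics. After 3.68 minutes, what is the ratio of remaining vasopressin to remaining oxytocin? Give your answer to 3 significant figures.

vasopressin: 12.6 × (1/2)^(3.68/12.3) = 12.6 × (1/2)^0.29919 ≈ 10.24 pg/mL.
oxytocin: 4.18 × (1/2)^(3.68/6.04) = 4.18 × (1/2)^0.60927 ≈ 2.7401 pg/mL.
Ratio ≈ 10.24 / 2.7401 ≈ 3.7371.

3.74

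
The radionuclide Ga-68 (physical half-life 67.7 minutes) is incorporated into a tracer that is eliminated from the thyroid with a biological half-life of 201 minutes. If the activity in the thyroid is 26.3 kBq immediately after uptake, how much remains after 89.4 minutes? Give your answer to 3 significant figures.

7.74 kBq

1/t_eff = 1/t_phys + 1/t_biol = 1/67.7 + 1/201 = 0.019746 per minute.
t_eff = 67.7 × 201 / (67.7 + 201) ≈ 50.643 minutes.
Remaining = 26.3 × (1/2)^(89.4/50.643) = 26.3 × (1/2)^1.7653 ≈ 7.7365 kBq.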